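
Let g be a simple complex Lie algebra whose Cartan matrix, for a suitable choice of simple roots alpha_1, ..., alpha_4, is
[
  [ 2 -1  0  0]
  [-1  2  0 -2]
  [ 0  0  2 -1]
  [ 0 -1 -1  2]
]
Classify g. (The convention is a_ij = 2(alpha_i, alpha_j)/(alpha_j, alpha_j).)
The matrix has rank 4 with 2's on the diagonal. Reading the off-diagonal entries as Dynkin edges (a single edge where a_ij = a_ji = -1; a double or triple edge where a_ij * a_ji = 2 or 3), the diagram is a chain of 4 nodes with a double edge between the middle two (F_4). One simple-root ordering that puts it in standard form is (alpha_1, alpha_2, alpha_4, alpha_3). So the algebra is type F_4.

F_4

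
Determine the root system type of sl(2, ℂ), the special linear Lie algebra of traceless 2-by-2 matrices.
This is sl(2), which has dimension 2^2 - 1 = 3 and rank 2 - 1 = 1 (a Cartan subalgebra is the diagonal traceless matrices). In the classification of classical Lie algebras, the special linear algebra sl(n+1) has type A_n; here n = 1, so the Dynkin diagram is a chain of 1 nodes with single edges (A_1). Hence the type is A_1.

A1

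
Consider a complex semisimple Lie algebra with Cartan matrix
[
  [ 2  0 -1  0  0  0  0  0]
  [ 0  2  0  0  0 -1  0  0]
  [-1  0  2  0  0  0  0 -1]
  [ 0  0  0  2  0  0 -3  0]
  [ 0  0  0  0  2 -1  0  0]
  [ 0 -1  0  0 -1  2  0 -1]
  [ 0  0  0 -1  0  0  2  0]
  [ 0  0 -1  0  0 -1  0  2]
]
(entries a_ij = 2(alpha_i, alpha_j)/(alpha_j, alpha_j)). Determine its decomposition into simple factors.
The diagram associated to this matrix has two connected components: the simple roots {alpha_1, alpha_2, alpha_3, alpha_5, alpha_6, alpha_8} form a chain of 4 nodes with a fork of two nodes at one end (D_6), and {alpha_4, alpha_7} form two nodes joined by a triple edge (G_2). A semisimple Lie algebra decomposes uniquely as the direct sum of simple ideals, one per connected component of its Dynkin diagram, so g ≅ D_6 ⊕ G_2 (dimension 66 + 14 = 80).

D6 ⊕ G2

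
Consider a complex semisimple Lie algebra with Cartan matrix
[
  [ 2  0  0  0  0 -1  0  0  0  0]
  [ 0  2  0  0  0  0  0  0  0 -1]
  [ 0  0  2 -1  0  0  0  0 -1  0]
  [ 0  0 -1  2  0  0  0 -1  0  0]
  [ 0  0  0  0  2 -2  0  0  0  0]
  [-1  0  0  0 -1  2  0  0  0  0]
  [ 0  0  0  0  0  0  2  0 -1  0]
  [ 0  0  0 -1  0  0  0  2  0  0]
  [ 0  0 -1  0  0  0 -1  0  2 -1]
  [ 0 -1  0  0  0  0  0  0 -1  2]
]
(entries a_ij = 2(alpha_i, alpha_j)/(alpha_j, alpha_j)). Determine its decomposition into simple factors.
The diagram associated to this matrix has two connected components: the simple roots {alpha_1, alpha_5, alpha_6} form a chain of 3 nodes with a double edge at one end; the terminal node there is the unique long simple root (C_3), and {alpha_2, alpha_3, alpha_4, alpha_7, alpha_8, alpha_9, alpha_10} form a chain of 6 nodes with one extra node attached to the third node from one end (E_7). A semisimple Lie algebra decomposes uniquely as the direct sum of simple ideals, one per connected component of its Dynkin diagram, so g ≅ C_3 ⊕ E_7 (dimension 21 + 133 = 154).

C_3 (sp(6)) + E_7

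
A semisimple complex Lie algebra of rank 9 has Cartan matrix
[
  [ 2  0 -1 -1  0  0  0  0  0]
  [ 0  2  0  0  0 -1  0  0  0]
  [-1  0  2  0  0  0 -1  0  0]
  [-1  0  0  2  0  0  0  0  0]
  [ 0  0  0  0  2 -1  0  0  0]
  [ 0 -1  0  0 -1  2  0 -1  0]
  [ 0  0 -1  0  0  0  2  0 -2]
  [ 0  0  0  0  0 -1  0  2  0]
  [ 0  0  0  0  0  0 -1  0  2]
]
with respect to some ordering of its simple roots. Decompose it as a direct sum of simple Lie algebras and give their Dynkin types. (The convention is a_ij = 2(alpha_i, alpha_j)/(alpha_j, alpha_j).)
The diagram associated to this matrix has two connected components: the simple roots {alpha_1, alpha_3, alpha_4, alpha_7, alpha_9} form a chain of 5 nodes with a double edge at one end; the terminal node there is the unique short simple root (B_5), and {alpha_2, alpha_5, alpha_6, alpha_8} form a chain of 2 nodes with a fork of two nodes at one end (D_4). A semisimple Lie algebra decomposes uniquely as the direct sum of simple ideals, one per connected component of its Dynkin diagram, so g ≅ B_5 ⊕ D_4 (dimension 55 + 28 = 83).

B_5 ⊕ D_4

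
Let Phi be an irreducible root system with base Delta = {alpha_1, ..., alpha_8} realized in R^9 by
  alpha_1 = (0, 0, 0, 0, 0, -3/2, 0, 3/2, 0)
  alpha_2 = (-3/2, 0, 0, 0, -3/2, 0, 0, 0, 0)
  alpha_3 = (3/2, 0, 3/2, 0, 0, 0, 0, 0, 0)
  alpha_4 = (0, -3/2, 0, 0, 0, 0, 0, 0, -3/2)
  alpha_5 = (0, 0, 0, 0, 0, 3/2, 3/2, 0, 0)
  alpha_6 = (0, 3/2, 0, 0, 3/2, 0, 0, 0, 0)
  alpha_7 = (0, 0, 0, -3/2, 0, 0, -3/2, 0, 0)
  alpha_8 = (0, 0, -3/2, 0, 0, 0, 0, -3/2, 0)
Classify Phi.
Compute the Cartan integers a_ij = 2(alpha_i, alpha_j)/(alpha_j, alpha_j); the resulting 8x8 Cartan matrix is
[[2, 0, 0, 0, -1, 0, 0, -1], [0, 2, -1, 0, 0, -1, 0, 0], [0, -1, 2, 0, 0, 0, 0, -1], [0, 0, 0, 2, 0, -1, 0, 0], [-1, 0, 0, 0, 2, 0, -1, 0], [0, -1, 0, -1, 0, 2, 0, 0], [0, 0, 0, 0, -1, 0, 2, 0], [-1, 0, -1, 0, 0, 0, 0, 2]].
All simple roots have the same length, so the diagram is simply laced. The associated Dynkin diagram is a chain of 8 nodes with single edges (A_8), so the type is A_8 (the algebra sl(9)).

type A_8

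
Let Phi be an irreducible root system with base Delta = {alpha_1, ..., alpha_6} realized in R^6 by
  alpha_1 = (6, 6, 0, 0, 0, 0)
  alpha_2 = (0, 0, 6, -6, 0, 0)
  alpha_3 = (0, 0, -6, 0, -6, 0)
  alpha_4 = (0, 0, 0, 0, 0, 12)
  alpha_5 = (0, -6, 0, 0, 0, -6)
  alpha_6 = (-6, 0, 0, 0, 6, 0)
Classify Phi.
Compute the Cartan integers a_ij = 2(alpha_i, alpha_j)/(alpha_j, alpha_j); the resulting 6x6 Cartan matrix is
[[2, 0, 0, 0, -1, -1], [0, 2, -1, 0, 0, 0], [0, -1, 2, 0, 0, -1], [0, 0, 0, 2, -2, 0], [-1, 0, 0, -1, 2, 0], [-1, 0, -1, 0, 0, 2]].
The roots have two lengths (squared-length ratio 2:1); the short ones are alpha_{1,2,3,5,6}. The associated Dynkin diagram is a chain of 6 nodes with a double edge at one end; the terminal node there is the unique long simple root (C_6), so the type is C_6 (the algebra sp(12)).

type C_6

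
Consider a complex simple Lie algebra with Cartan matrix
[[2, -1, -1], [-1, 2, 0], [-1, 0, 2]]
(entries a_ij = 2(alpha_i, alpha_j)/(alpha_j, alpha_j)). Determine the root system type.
The matrix has rank 3 with 2's on the diagonal. Reading the off-diagonal entries as Dynkin edges (a single edge where a_ij = a_ji = -1; a double or triple edge where a_ij * a_ji = 2 or 3), the diagram is a chain of 3 nodes with single edges (A_3). One simple-root ordering that puts it in standard form is (alpha_2, alpha_1, alpha_3). So the algebra is type A_3, i.e. sl(4).

A3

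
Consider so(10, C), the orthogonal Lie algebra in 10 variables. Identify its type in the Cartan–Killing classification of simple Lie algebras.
This is so(10) with 10 even, which has dimension 10(10-1)/2 = 45 and rank 10/2 = 5. In the classification of classical Lie algebras, the orthogonal algebra so(2n) in an even number of variables has type D_n; here n = 5, so the Dynkin diagram is a chain of 3 nodes with a fork of two nodes at one end (D_5). Hence the type is D_5.

D5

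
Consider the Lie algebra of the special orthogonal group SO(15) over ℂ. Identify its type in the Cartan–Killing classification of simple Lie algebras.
B_7

This is so(15) with 15 odd, which has dimension 15(15-1)/2 = 105 and rank (15-1)/2 = 7. In the classification of classical Lie algebras, the orthogonal algebra so(2n+1) in an odd number of variables has type B_n; here n = 7, so the Dynkin diagram is a chain of 7 nodes with a double edge at one end; the terminal node there is the unique short simple root (B_7). Hence the type is B_7.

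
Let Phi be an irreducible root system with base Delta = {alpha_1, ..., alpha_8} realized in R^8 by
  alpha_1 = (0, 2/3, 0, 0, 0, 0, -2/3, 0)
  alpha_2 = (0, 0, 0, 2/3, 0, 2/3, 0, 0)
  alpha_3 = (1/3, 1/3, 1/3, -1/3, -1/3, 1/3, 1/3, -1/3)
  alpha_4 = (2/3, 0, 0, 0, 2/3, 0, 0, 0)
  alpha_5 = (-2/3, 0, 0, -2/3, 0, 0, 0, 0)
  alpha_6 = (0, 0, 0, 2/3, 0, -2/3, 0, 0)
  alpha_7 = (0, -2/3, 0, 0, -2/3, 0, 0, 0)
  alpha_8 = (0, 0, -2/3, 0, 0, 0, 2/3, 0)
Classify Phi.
E8

Compute the Cartan integers a_ij = 2(alpha_i, alpha_j)/(alpha_j, alpha_j); the resulting 8x8 Cartan matrix is
[[2, 0, 0, 0, 0, 0, -1, -1], [0, 2, 0, 0, -1, 0, 0, 0], [0, 0, 2, 0, 0, -1, 0, 0], [0, 0, 0, 2, -1, 0, -1, 0], [0, -1, 0, -1, 2, -1, 0, 0], [0, 0, -1, 0, -1, 2, 0, 0], [-1, 0, 0, -1, 0, 0, 2, 0], [-1, 0, 0, 0, 0, 0, 0, 2]].
All simple roots have the same length, so the diagram is simply laced. The associated Dynkin diagram is a chain of 7 nodes with one extra node attached to the third node from one end (E_8), so the type is E_8.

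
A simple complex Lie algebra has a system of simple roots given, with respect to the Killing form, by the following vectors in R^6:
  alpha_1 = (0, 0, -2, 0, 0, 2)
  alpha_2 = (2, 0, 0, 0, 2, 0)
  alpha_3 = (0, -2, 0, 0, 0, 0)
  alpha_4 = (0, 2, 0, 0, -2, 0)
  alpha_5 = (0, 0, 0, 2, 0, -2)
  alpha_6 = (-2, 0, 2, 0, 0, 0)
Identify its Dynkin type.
B_6

Compute the Cartan integers a_ij = 2(alpha_i, alpha_j)/(alpha_j, alpha_j); the resulting 6x6 Cartan matrix is
[[2, 0, 0, 0, -1, -1], [0, 2, 0, -1, 0, -1], [0, 0, 2, -1, 0, 0], [0, -1, -2, 2, 0, 0], [-1, 0, 0, 0, 2, 0], [-1, -1, 0, 0, 0, 2]].
The roots have two lengths (squared-length ratio 2:1); the short ones are alpha_{3}. The associated Dynkin diagram is a chain of 6 nodes with a double edge at one end; the terminal node there is the unique short simple root (B_6), so the type is B_6 (the algebra so(13)).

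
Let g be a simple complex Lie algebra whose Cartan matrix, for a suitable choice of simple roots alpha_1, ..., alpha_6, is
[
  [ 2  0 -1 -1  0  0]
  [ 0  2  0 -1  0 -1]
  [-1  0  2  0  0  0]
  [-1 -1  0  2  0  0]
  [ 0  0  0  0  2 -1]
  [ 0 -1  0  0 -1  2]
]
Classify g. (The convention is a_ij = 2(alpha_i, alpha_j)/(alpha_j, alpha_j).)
The matrix has rank 6 with 2's on the diagonal. Reading the off-diagonal entries as Dynkin edges (a single edge where a_ij = a_ji = -1; a double or triple edge where a_ij * a_ji = 2 or 3), the diagram is a chain of 6 nodes with single edges (A_6). One simple-root ordering that puts it in standard form is (alpha_3, alpha_1, alpha_4, alpha_2, alpha_6, alpha_5). So the algebra is type A_6, i.e. sl(7).

A_6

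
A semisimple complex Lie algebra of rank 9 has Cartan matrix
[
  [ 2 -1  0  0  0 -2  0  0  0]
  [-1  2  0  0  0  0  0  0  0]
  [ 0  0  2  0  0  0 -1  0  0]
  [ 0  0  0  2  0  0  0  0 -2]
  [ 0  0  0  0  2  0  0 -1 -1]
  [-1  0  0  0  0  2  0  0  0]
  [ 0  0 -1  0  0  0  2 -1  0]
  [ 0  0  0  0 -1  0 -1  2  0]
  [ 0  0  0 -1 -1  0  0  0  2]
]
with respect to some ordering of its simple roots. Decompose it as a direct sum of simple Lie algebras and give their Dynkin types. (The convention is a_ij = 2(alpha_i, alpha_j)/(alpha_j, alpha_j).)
The diagram associated to this matrix has two connected components: the simple roots {alpha_1, alpha_2, alpha_6} form a chain of 3 nodes with a double edge at one end; the terminal node there is the unique short simple root (B_3), and {alpha_3, alpha_4, alpha_5, alpha_7, alpha_8, alpha_9} form a chain of 6 nodes with a double edge at one end; the terminal node there is the unique long simple root (C_6). A semisimple Lie algebra decomposes uniquely as the direct sum of simple ideals, one per connected component of its Dynkin diagram, so g ≅ B_3 ⊕ C_6 (dimension 21 + 78 = 99).

B_3 ⊕ C_6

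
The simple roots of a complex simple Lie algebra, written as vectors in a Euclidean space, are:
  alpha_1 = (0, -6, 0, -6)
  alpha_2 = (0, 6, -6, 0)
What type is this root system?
type A_2

Compute the Cartan integers a_ij = 2(alpha_i, alpha_j)/(alpha_j, alpha_j); the resulting 2x2 Cartan matrix is
[[2, -1], [-1, 2]].
All simple roots have the same length, so the diagram is simply laced. The associated Dynkin diagram is a chain of 2 nodes with single edges (A_2), so the type is A_2 (the algebra sl(3)).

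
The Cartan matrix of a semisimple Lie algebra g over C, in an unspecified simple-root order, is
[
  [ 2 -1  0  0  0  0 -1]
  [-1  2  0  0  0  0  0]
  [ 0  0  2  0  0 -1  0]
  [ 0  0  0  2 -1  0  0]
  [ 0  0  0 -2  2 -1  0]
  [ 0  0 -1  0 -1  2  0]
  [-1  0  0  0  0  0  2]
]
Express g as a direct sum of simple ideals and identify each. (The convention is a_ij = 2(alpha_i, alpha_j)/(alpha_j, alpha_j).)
A3 + B4

The diagram associated to this matrix has two connected components: the simple roots {alpha_1, alpha_2, alpha_7} form a chain of 3 nodes with single edges (A_3), and {alpha_3, alpha_4, alpha_5, alpha_6} form a chain of 4 nodes with a double edge at one end; the terminal node there is the unique short simple root (B_4). A semisimple Lie algebra decomposes uniquely as the direct sum of simple ideals, one per connected component of its Dynkin diagram, so g ≅ A_3 ⊕ B_4 (dimension 15 + 36 = 51).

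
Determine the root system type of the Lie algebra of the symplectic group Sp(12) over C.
C_6 (sp(12))

This is sp(12), which has dimension 12(12+1)/2 = 78 and rank 12/2 = 6. In the classification of classical Lie algebras, the symplectic algebra sp(2n) has type C_n; here n = 6, so the Dynkin diagram is a chain of 6 nodes with a double edge at one end; the terminal node there is the unique long simple root (C_6). Hence the type is C_6.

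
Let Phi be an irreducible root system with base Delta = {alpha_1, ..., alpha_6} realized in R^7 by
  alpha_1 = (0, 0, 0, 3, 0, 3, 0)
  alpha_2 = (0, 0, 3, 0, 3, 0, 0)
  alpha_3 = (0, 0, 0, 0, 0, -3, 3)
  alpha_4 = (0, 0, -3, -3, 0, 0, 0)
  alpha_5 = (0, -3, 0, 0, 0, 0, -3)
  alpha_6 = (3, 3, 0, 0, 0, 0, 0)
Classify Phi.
A_6

Compute the Cartan integers a_ij = 2(alpha_i, alpha_j)/(alpha_j, alpha_j); the resulting 6x6 Cartan matrix is
[[2, 0, -1, -1, 0, 0], [0, 2, 0, -1, 0, 0], [-1, 0, 2, 0, -1, 0], [-1, -1, 0, 2, 0, 0], [0, 0, -1, 0, 2, -1], [0, 0, 0, 0, -1, 2]].
All simple roots have the same length, so the diagram is simply laced. The associated Dynkin diagram is a chain of 6 nodes with single edges (A_6), so the type is A_6 (the algebra sl(7)).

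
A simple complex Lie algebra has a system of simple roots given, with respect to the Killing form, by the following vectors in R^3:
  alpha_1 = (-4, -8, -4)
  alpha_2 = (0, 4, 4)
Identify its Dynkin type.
G2

Compute the Cartan integers a_ij = 2(alpha_i, alpha_j)/(alpha_j, alpha_j); the resulting 2x2 Cartan matrix is
[[2, -3], [-1, 2]].
The roots have two lengths (squared-length ratio 3:1); the short ones are alpha_{2}. The associated Dynkin diagram is two nodes joined by a triple edge (G_2), so the type is G_2.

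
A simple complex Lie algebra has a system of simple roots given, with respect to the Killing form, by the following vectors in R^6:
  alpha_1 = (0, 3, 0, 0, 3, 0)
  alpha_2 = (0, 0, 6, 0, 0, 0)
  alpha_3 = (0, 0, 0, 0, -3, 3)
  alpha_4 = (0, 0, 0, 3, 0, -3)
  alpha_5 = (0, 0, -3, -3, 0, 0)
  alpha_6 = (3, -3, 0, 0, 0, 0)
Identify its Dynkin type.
Compute the Cartan integers a_ij = 2(alpha_i, alpha_j)/(alpha_j, alpha_j); the resulting 6x6 Cartan matrix is
[[2, 0, -1, 0, 0, -1], [0, 2, 0, 0, -2, 0], [-1, 0, 2, -1, 0, 0], [0, 0, -1, 2, -1, 0], [0, -1, 0, -1, 2, 0], [-1, 0, 0, 0, 0, 2]].
The roots have two lengths (squared-length ratio 2:1); the short ones are alpha_{1,3,4,5,6}. The associated Dynkin diagram is a chain of 6 nodes with a double edge at one end; the terminal node there is the unique long simple root (C_6), so the type is C_6 (the algebra sp(12)).

C_6 (sp(12))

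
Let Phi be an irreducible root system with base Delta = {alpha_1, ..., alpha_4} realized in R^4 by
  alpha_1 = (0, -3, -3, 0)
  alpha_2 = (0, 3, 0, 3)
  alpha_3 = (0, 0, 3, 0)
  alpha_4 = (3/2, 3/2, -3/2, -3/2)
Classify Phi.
type F_4

Compute the Cartan integers a_ij = 2(alpha_i, alpha_j)/(alpha_j, alpha_j); the resulting 4x4 Cartan matrix is
[[2, -1, -2, 0], [-1, 2, 0, 0], [-1, 0, 2, -1], [0, 0, -1, 2]].
The roots have two lengths (squared-length ratio 2:1); the short ones are alpha_{3,4}. The associated Dynkin diagram is a chain of 4 nodes with a double edge between the middle two (F_4), so the type is F_4.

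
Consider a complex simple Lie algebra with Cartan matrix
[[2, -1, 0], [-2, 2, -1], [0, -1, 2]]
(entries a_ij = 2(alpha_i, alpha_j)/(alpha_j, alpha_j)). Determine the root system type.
The matrix has rank 3 with 2's on the diagonal. Reading the off-diagonal entries as Dynkin edges (a single edge where a_ij = a_ji = -1; a double or triple edge where a_ij * a_ji = 2 or 3), the diagram is a chain of 3 nodes with a double edge at one end; the terminal node there is the unique short simple root (B_3). One simple-root ordering that puts it in standard form is (alpha_3, alpha_2, alpha_1). So the algebra is type B_3, i.e. so(7).

type B_3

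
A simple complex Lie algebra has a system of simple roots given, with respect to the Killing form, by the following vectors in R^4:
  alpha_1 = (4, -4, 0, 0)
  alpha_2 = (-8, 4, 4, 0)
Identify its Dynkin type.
G_2

Compute the Cartan integers a_ij = 2(alpha_i, alpha_j)/(alpha_j, alpha_j); the resulting 2x2 Cartan matrix is
[[2, -1], [-3, 2]].
The roots have two lengths (squared-length ratio 3:1); the short ones are alpha_{1}. The associated Dynkin diagram is two nodes joined by a triple edge (G_2), so the type is G_2.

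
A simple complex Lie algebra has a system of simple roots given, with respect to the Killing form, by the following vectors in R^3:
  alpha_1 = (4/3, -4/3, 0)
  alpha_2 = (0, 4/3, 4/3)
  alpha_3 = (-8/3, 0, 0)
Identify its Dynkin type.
Compute the Cartan integers a_ij = 2(alpha_i, alpha_j)/(alpha_j, alpha_j); the resulting 3x3 Cartan matrix is
[[2, -1, -1], [-1, 2, 0], [-2, 0, 2]].
The roots have two lengths (squared-length ratio 2:1); the short ones are alpha_{1,2}. The associated Dynkin diagram is a chain of 3 nodes with a double edge at one end; the terminal node there is the unique long simple root (C_3), so the type is C_3 (the algebra sp(6)).

C_3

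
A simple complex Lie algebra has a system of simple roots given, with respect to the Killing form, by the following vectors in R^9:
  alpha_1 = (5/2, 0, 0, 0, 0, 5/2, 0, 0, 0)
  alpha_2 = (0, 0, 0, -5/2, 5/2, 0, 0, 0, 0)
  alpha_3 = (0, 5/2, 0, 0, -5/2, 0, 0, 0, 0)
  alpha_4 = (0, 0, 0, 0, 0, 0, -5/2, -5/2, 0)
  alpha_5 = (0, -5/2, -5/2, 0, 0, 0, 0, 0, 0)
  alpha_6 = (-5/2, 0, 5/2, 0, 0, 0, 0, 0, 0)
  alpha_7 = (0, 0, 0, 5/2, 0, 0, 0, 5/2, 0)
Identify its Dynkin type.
Compute the Cartan integers a_ij = 2(alpha_i, alpha_j)/(alpha_j, alpha_j); the resulting 7x7 Cartan matrix is
[[2, 0, 0, 0, 0, -1, 0], [0, 2, -1, 0, 0, 0, -1], [0, -1, 2, 0, -1, 0, 0], [0, 0, 0, 2, 0, 0, -1], [0, 0, -1, 0, 2, -1, 0], [-1, 0, 0, 0, -1, 2, 0], [0, -1, 0, -1, 0, 0, 2]].
All simple roots have the same length, so the diagram is simply laced. The associated Dynkin diagram is a chain of 7 nodes with single edges (A_7), so the type is A_7 (the algebra sl(8)).

A7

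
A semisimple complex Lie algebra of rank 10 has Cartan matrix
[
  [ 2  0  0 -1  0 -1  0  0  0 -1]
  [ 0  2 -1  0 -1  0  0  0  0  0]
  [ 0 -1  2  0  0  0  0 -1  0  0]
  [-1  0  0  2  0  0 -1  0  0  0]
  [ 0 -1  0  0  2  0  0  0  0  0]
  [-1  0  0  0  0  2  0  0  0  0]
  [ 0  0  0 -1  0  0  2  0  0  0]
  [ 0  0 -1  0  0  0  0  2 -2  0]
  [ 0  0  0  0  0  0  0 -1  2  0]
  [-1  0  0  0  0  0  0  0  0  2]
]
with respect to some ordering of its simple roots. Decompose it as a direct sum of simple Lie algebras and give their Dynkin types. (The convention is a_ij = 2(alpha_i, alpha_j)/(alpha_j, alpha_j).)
The diagram associated to this matrix has two connected components: the simple roots {alpha_2, alpha_3, alpha_5, alpha_8, alpha_9} form a chain of 5 nodes with a double edge at one end; the terminal node there is the unique short simple root (B_5), and {alpha_1, alpha_4, alpha_6, alpha_7, alpha_10} form a chain of 3 nodes with a fork of two nodes at one end (D_5). A semisimple Lie algebra decomposes uniquely as the direct sum of simple ideals, one per connected component of its Dynkin diagram, so g ≅ B_5 ⊕ D_5 (dimension 55 + 45 = 100).

B5 + D5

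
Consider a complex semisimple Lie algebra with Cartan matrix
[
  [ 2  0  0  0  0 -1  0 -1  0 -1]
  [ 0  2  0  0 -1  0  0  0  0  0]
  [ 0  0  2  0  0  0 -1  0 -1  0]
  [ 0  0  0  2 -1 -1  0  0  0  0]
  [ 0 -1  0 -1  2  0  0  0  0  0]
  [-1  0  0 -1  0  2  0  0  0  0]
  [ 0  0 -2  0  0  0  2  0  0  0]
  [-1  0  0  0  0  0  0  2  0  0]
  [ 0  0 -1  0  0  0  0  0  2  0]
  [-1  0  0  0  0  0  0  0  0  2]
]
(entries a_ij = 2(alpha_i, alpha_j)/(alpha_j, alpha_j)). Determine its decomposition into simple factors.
The diagram associated to this matrix has two connected components: the simple roots {alpha_3, alpha_7, alpha_9} form a chain of 3 nodes with a double edge at one end; the terminal node there is the unique long simple root (C_3), and {alpha_1, alpha_2, alpha_4, alpha_5, alpha_6, alpha_8, alpha_10} form a chain of 5 nodes with a fork of two nodes at one end (D_7). A semisimple Lie algebra decomposes uniquely as the direct sum of simple ideals, one per connected component of its Dynkin diagram, so g ≅ C_3 ⊕ D_7 (dimension 21 + 91 = 112).

C_3 (sp(6)) + D_7 (so(14))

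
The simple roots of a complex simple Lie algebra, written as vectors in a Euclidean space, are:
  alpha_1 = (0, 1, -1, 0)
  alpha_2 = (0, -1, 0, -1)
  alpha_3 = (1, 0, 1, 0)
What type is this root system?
Compute the Cartan integers a_ij = 2(alpha_i, alpha_j)/(alpha_j, alpha_j); the resulting 3x3 Cartan matrix is
[[2, -1, -1], [-1, 2, 0], [-1, 0, 2]].
All simple roots have the same length, so the diagram is simply laced. The associated Dynkin diagram is a chain of 3 nodes with single edges (A_3), so the type is A_3 (the algebra sl(4)).

A3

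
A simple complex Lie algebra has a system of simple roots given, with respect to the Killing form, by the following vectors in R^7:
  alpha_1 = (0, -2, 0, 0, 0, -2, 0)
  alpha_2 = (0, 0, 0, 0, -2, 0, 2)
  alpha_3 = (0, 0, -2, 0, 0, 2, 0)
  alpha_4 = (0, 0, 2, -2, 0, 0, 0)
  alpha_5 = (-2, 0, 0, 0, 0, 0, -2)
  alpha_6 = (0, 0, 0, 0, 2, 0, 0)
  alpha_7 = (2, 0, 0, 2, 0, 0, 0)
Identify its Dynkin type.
B_7

Compute the Cartan integers a_ij = 2(alpha_i, alpha_j)/(alpha_j, alpha_j); the resulting 7x7 Cartan matrix is
[[2, 0, -1, 0, 0, 0, 0], [0, 2, 0, 0, -1, -2, 0], [-1, 0, 2, -1, 0, 0, 0], [0, 0, -1, 2, 0, 0, -1], [0, -1, 0, 0, 2, 0, -1], [0, -1, 0, 0, 0, 2, 0], [0, 0, 0, -1, -1, 0, 2]].
The roots have two lengths (squared-length ratio 2:1); the short ones are alpha_{6}. The associated Dynkin diagram is a chain of 7 nodes with a double edge at one end; the terminal node there is the unique short simple root (B_7), so the type is B_7 (the algebra so(15)).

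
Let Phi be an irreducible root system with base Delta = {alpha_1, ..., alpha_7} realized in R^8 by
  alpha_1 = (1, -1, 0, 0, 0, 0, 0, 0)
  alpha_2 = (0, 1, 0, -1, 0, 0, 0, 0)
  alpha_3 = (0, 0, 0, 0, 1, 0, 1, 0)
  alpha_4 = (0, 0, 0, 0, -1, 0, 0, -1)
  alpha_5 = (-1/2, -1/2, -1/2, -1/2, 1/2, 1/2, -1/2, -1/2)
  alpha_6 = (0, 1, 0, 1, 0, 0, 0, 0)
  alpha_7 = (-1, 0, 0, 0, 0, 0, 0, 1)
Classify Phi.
E_7

Compute the Cartan integers a_ij = 2(alpha_i, alpha_j)/(alpha_j, alpha_j); the resulting 7x7 Cartan matrix is
[[2, -1, 0, 0, 0, -1, -1], [-1, 2, 0, 0, 0, 0, 0], [0, 0, 2, -1, 0, 0, 0], [0, 0, -1, 2, 0, 0, -1], [0, 0, 0, 0, 2, -1, 0], [-1, 0, 0, 0, -1, 2, 0], [-1, 0, 0, -1, 0, 0, 2]].
All simple roots have the same length, so the diagram is simply laced. The associated Dynkin diagram is a chain of 6 nodes with one extra node attached to the third node from one end (E_7), so the type is E_7.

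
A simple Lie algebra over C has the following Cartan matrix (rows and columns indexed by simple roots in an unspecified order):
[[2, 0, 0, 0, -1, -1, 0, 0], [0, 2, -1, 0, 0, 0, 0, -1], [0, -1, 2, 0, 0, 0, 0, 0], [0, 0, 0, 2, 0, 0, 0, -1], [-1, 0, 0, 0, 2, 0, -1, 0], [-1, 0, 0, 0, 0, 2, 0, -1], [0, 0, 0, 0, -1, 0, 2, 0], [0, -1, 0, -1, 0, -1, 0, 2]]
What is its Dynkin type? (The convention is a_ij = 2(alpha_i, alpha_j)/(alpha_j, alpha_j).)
The matrix has rank 8 with 2's on the diagonal. Reading the off-diagonal entries as Dynkin edges (a single edge where a_ij = a_ji = -1; a double or triple edge where a_ij * a_ji = 2 or 3), the diagram is a chain of 7 nodes with one extra node attached to the third node from one end (E_8). One simple-root ordering that puts it in standard form is (alpha_3, alpha_4, alpha_2, alpha_8, alpha_6, alpha_1, alpha_5, alpha_7). So the algebra is type E_8.

E8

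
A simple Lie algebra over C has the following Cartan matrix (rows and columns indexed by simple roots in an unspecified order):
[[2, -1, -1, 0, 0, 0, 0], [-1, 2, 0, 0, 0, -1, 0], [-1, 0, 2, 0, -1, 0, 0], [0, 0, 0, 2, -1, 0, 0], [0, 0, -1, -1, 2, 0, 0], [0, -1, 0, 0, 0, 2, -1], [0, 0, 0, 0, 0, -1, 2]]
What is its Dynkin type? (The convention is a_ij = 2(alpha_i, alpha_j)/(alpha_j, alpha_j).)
The matrix has rank 7 with 2's on the diagonal. Reading the off-diagonal entries as Dynkin edges (a single edge where a_ij = a_ji = -1; a double or triple edge where a_ij * a_ji = 2 or 3), the diagram is a chain of 7 nodes with single edges (A_7). One simple-root ordering that puts it in standard form is (alpha_4, alpha_5, alpha_3, alpha_1, alpha_2, alpha_6, alpha_7). So the algebra is type A_7, i.e. sl(8).

A7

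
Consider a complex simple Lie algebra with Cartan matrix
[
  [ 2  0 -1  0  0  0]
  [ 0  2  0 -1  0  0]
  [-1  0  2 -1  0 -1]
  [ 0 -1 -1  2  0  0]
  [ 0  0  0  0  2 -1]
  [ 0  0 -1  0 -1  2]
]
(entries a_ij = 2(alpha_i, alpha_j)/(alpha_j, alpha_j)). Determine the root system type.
The matrix has rank 6 with 2's on the diagonal. Reading the off-diagonal entries as Dynkin edges (a single edge where a_ij = a_ji = -1; a double or triple edge where a_ij * a_ji = 2 or 3), the diagram is a chain of 5 nodes with one extra node attached to the third node from one end (E_6). One simple-root ordering that puts it in standard form is (alpha_2, alpha_1, alpha_4, alpha_3, alpha_6, alpha_5). So the algebra is type E_6.

E_6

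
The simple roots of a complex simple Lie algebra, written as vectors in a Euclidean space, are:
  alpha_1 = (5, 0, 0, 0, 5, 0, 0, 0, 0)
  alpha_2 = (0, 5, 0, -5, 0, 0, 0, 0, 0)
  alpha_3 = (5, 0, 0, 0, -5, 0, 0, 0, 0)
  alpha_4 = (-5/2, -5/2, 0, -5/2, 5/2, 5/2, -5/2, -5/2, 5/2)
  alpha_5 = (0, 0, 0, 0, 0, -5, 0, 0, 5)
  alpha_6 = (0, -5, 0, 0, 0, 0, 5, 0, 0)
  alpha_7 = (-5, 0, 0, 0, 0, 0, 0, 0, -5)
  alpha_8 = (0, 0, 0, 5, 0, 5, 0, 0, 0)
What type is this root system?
Compute the Cartan integers a_ij = 2(alpha_i, alpha_j)/(alpha_j, alpha_j); the resulting 8x8 Cartan matrix is
[[2, 0, 0, 0, 0, 0, -1, 0], [0, 2, 0, 0, 0, -1, 0, -1], [0, 0, 2, -1, 0, 0, -1, 0], [0, 0, -1, 2, 0, 0, 0, 0], [0, 0, 0, 0, 2, 0, -1, -1], [0, -1, 0, 0, 0, 2, 0, 0], [-1, 0, -1, 0, -1, 0, 2, 0], [0, -1, 0, 0, -1, 0, 0, 2]].
All simple roots have the same length, so the diagram is simply laced. The associated Dynkin diagram is a chain of 7 nodes with one extra node attached to the third node from one end (E_8), so the type is E_8.

E_8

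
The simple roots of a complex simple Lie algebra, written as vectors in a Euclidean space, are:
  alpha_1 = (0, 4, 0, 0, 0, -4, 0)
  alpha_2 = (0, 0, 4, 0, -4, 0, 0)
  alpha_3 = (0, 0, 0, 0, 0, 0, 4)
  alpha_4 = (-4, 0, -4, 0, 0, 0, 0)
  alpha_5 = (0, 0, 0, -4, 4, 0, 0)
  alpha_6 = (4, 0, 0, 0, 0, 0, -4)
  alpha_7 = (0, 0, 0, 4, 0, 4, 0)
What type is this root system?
B_7

Compute the Cartan integers a_ij = 2(alpha_i, alpha_j)/(alpha_j, alpha_j); the resulting 7x7 Cartan matrix is
[[2, 0, 0, 0, 0, 0, -1], [0, 2, 0, -1, -1, 0, 0], [0, 0, 2, 0, 0, -1, 0], [0, -1, 0, 2, 0, -1, 0], [0, -1, 0, 0, 2, 0, -1], [0, 0, -2, -1, 0, 2, 0], [-1, 0, 0, 0, -1, 0, 2]].
The roots have two lengths (squared-length ratio 2:1); the short ones are alpha_{3}. The associated Dynkin diagram is a chain of 7 nodes with a double edge at one end; the terminal node there is the unique short simple root (B_7), so the type is B_7 (the algebra so(15)).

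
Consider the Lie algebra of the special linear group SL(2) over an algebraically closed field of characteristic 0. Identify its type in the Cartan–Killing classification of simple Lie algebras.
This is sl(2), which has dimension 2^2 - 1 = 3 and rank 2 - 1 = 1 (a Cartan subalgebra is the diagonal traceless matrices). In the classification of classical Lie algebras, the special linear algebra sl(n+1) has type A_n; here n = 1, so the Dynkin diagram is a chain of 1 nodes with single edges (A_1). Hence the type is A_1.

type A_1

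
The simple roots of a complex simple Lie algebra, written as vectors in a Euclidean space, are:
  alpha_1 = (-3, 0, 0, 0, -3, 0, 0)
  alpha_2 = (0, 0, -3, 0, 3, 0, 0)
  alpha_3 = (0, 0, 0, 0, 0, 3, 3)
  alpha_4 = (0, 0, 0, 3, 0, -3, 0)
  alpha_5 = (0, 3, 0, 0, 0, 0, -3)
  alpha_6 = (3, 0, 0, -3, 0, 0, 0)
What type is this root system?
type A_6

Compute the Cartan integers a_ij = 2(alpha_i, alpha_j)/(alpha_j, alpha_j); the resulting 6x6 Cartan matrix is
[[2, -1, 0, 0, 0, -1], [-1, 2, 0, 0, 0, 0], [0, 0, 2, -1, -1, 0], [0, 0, -1, 2, 0, -1], [0, 0, -1, 0, 2, 0], [-1, 0, 0, -1, 0, 2]].
All simple roots have the same length, so the diagram is simply laced. The associated Dynkin diagram is a chain of 6 nodes with single edges (A_6), so the type is A_6 (the algebra sl(7)).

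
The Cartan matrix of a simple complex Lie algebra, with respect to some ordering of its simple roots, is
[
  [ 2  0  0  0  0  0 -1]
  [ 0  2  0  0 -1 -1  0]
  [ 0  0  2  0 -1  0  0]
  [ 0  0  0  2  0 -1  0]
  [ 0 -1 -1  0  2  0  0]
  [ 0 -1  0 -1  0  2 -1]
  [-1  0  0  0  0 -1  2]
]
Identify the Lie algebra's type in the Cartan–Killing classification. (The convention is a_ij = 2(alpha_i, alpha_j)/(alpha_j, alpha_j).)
The matrix has rank 7 with 2's on the diagonal. Reading the off-diagonal entries as Dynkin edges (a single edge where a_ij = a_ji = -1; a double or triple edge where a_ij * a_ji = 2 or 3), the diagram is a chain of 6 nodes with one extra node attached to the third node from one end (E_7). One simple-root ordering that puts it in standard form is (alpha_1, alpha_4, alpha_7, alpha_6, alpha_2, alpha_5, alpha_3). So the algebra is type E_7.

E_7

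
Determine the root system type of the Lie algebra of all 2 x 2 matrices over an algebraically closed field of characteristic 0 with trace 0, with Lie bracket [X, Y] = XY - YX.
A_1 (sl(2))

This is sl(2), which has dimension 2^2 - 1 = 3 and rank 2 - 1 = 1 (a Cartan subalgebra is the diagonal traceless matrices). In the classification of classical Lie algebras, the special linear algebra sl(n+1) has type A_n; here n = 1, so the Dynkin diagram is a chain of 1 nodes with single edges (A_1). Hence the type is A_1.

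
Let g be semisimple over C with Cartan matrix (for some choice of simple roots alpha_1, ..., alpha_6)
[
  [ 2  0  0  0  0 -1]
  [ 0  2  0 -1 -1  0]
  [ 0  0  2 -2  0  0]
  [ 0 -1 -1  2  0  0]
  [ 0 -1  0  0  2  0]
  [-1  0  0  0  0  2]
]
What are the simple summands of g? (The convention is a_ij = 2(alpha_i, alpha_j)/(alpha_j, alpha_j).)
The diagram associated to this matrix has two connected components: the simple roots {alpha_1, alpha_6} form a chain of 2 nodes with single edges (A_2), and {alpha_2, alpha_3, alpha_4, alpha_5} form a chain of 4 nodes with a double edge at one end; the terminal node there is the unique long simple root (C_4). A semisimple Lie algebra decomposes uniquely as the direct sum of simple ideals, one per connected component of its Dynkin diagram, so g ≅ A_2 ⊕ C_4 (dimension 8 + 36 = 44).

A_2 (sl(3)) ⊕ C_4 (sp(8))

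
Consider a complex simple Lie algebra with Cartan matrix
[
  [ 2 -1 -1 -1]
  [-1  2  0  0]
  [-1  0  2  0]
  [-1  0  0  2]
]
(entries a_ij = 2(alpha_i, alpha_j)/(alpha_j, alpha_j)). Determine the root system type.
The matrix has rank 4 with 2's on the diagonal. Reading the off-diagonal entries as Dynkin edges (a single edge where a_ij = a_ji = -1; a double or triple edge where a_ij * a_ji = 2 or 3), the diagram is a chain of 2 nodes with a fork of two nodes at one end (D_4). One simple-root ordering that puts it in standard form is (alpha_4, alpha_1, alpha_2, alpha_3). So the algebra is type D_4, i.e. so(8).

type D_4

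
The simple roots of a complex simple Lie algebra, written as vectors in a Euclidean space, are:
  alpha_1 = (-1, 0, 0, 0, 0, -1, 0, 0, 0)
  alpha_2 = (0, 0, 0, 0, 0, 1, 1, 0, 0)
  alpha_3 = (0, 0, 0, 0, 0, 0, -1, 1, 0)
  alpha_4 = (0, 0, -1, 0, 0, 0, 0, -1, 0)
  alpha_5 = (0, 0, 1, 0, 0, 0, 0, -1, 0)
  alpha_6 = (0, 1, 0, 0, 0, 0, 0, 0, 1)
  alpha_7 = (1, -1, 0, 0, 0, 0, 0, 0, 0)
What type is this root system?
Compute the Cartan integers a_ij = 2(alpha_i, alpha_j)/(alpha_j, alpha_j); the resulting 7x7 Cartan matrix is
[[2, -1, 0, 0, 0, 0, -1], [-1, 2, -1, 0, 0, 0, 0], [0, -1, 2, -1, -1, 0, 0], [0, 0, -1, 2, 0, 0, 0], [0, 0, -1, 0, 2, 0, 0], [0, 0, 0, 0, 0, 2, -1], [-1, 0, 0, 0, 0, -1, 2]].
All simple roots have the same length, so the diagram is simply laced. The associated Dynkin diagram is a chain of 5 nodes with a fork of two nodes at one end (D_7), so the type is D_7 (the algebra so(14)).

D_7 (so(14))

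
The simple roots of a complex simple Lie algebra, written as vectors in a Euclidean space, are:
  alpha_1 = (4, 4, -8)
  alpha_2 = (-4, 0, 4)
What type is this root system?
Compute the Cartan integers a_ij = 2(alpha_i, alpha_j)/(alpha_j, alpha_j); the resulting 2x2 Cartan matrix is
[[2, -3], [-1, 2]].
The roots have two lengths (squared-length ratio 3:1); the short ones are alpha_{2}. The associated Dynkin diagram is two nodes joined by a triple edge (G_2), so the type is G_2.

G_2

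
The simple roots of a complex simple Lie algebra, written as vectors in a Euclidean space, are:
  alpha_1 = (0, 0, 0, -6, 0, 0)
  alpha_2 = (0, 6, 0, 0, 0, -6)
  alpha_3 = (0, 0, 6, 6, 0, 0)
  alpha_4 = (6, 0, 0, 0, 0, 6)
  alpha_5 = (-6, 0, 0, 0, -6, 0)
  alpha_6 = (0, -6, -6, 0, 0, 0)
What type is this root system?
Compute the Cartan integers a_ij = 2(alpha_i, alpha_j)/(alpha_j, alpha_j); the resulting 6x6 Cartan matrix is
[[2, 0, -1, 0, 0, 0], [0, 2, 0, -1, 0, -1], [-2, 0, 2, 0, 0, -1], [0, -1, 0, 2, -1, 0], [0, 0, 0, -1, 2, 0], [0, -1, -1, 0, 0, 2]].
The roots have two lengths (squared-length ratio 2:1); the short ones are alpha_{1}. The associated Dynkin diagram is a chain of 6 nodes with a double edge at one end; the terminal node there is the unique short simple root (B_6), so the type is B_6 (the algebra so(13)).

B_6 (so(13))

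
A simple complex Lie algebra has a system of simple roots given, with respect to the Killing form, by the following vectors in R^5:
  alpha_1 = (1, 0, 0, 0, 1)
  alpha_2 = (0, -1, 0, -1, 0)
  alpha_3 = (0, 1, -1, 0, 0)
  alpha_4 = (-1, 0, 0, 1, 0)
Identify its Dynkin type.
Compute the Cartan integers a_ij = 2(alpha_i, alpha_j)/(alpha_j, alpha_j); the resulting 4x4 Cartan matrix is
[[2, 0, 0, -1], [0, 2, -1, -1], [0, -1, 2, 0], [-1, -1, 0, 2]].
All simple roots have the same length, so the diagram is simply laced. The associated Dynkin diagram is a chain of 4 nodes with single edges (A_4), so the type is A_4 (the algebra sl(5)).

A4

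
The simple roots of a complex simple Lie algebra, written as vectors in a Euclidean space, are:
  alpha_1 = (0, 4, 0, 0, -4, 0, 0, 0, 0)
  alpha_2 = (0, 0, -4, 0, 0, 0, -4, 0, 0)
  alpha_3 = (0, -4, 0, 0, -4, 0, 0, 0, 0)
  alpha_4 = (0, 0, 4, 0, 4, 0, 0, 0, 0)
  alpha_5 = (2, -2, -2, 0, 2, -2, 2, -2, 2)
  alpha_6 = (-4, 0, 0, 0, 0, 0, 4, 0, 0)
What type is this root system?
E6

Compute the Cartan integers a_ij = 2(alpha_i, alpha_j)/(alpha_j, alpha_j); the resulting 6x6 Cartan matrix is
[[2, 0, 0, -1, -1, 0], [0, 2, 0, -1, 0, -1], [0, 0, 2, -1, 0, 0], [-1, -1, -1, 2, 0, 0], [-1, 0, 0, 0, 2, 0], [0, -1, 0, 0, 0, 2]].
All simple roots have the same length, so the diagram is simply laced. The associated Dynkin diagram is a chain of 5 nodes with one extra node attached to the third node from one end (E_6), so the type is E_6.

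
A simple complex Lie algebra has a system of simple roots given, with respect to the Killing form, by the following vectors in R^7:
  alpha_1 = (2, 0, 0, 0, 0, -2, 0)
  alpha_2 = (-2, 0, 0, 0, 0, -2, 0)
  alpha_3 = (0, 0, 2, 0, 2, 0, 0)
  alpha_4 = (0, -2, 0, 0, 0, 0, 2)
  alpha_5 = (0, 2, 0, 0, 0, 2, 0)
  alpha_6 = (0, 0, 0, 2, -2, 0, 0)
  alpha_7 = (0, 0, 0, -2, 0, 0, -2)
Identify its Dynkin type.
Compute the Cartan integers a_ij = 2(alpha_i, alpha_j)/(alpha_j, alpha_j); the resulting 7x7 Cartan matrix is
[[2, 0, 0, 0, -1, 0, 0], [0, 2, 0, 0, -1, 0, 0], [0, 0, 2, 0, 0, -1, 0], [0, 0, 0, 2, -1, 0, -1], [-1, -1, 0, -1, 2, 0, 0], [0, 0, -1, 0, 0, 2, -1], [0, 0, 0, -1, 0, -1, 2]].
All simple roots have the same length, so the diagram is simply laced. The associated Dynkin diagram is a chain of 5 nodes with a fork of two nodes at one end (D_7), so the type is D_7 (the algebra so(14)).

D_7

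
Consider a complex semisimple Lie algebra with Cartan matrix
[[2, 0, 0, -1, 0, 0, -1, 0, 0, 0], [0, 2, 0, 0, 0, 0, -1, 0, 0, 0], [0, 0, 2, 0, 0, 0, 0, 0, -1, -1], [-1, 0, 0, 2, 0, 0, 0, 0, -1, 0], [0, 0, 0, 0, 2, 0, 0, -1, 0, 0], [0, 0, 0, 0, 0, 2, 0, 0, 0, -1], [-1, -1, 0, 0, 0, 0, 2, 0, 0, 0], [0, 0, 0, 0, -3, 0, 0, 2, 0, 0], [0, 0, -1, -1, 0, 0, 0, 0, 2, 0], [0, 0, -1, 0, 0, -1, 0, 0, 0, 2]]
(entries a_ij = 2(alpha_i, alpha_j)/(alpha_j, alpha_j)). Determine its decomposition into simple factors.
A_8 ⊕ G_2

The diagram associated to this matrix has two connected components: the simple roots {alpha_1, alpha_2, alpha_3, alpha_4, alpha_6, alpha_7, alpha_9, alpha_10} form a chain of 8 nodes with single edges (A_8), and {alpha_5, alpha_8} form two nodes joined by a triple edge (G_2). A semisimple Lie algebra decomposes uniquely as the direct sum of simple ideals, one per connected component of its Dynkin diagram, so g ≅ A_8 ⊕ G_2 (dimension 80 + 14 = 94).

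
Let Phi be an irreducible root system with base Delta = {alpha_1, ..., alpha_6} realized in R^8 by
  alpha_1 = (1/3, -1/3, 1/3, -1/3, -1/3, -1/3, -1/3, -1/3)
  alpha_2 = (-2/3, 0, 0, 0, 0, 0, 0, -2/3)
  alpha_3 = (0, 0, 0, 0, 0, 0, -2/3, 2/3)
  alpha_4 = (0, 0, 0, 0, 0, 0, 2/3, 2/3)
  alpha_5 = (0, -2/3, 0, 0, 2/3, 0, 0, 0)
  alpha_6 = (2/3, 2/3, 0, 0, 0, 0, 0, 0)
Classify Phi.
Compute the Cartan integers a_ij = 2(alpha_i, alpha_j)/(alpha_j, alpha_j); the resulting 6x6 Cartan matrix is
[[2, 0, 0, -1, 0, 0], [0, 2, -1, -1, 0, -1], [0, -1, 2, 0, 0, 0], [-1, -1, 0, 2, 0, 0], [0, 0, 0, 0, 2, -1], [0, -1, 0, 0, -1, 2]].
All simple roots have the same length, so the diagram is simply laced. The associated Dynkin diagram is a chain of 5 nodes with one extra node attached to the third node from one end (E_6), so the type is E_6.

E6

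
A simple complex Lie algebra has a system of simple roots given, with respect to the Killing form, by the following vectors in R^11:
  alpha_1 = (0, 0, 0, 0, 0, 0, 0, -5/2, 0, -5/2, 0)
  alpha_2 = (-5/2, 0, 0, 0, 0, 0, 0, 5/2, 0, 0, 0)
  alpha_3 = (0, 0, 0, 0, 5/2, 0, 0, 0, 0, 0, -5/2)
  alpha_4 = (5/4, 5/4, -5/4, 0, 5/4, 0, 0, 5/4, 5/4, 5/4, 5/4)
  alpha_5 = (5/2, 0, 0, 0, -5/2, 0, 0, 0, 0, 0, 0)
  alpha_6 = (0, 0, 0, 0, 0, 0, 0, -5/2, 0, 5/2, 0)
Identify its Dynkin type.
type E_6

Compute the Cartan integers a_ij = 2(alpha_i, alpha_j)/(alpha_j, alpha_j); the resulting 6x6 Cartan matrix is
[[2, -1, 0, -1, 0, 0], [-1, 2, 0, 0, -1, -1], [0, 0, 2, 0, -1, 0], [-1, 0, 0, 2, 0, 0], [0, -1, -1, 0, 2, 0], [0, -1, 0, 0, 0, 2]].
All simple roots have the same length, so the diagram is simply laced. The associated Dynkin diagram is a chain of 5 nodes with one extra node attached to the third node from one end (E_6), so the type is E_6.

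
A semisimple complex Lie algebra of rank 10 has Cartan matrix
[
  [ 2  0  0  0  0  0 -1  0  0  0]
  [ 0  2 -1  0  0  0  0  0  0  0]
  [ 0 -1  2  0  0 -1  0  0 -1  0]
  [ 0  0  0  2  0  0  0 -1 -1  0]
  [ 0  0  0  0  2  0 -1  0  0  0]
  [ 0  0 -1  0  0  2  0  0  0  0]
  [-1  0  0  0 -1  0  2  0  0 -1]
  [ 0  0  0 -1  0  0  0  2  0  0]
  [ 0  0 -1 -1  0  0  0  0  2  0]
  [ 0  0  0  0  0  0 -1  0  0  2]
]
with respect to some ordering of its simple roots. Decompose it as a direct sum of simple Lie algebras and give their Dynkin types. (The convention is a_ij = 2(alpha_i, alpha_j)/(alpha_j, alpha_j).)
type D_4 + type D_6

The diagram associated to this matrix has two connected components: the simple roots {alpha_1, alpha_5, alpha_7, alpha_10} form a chain of 2 nodes with a fork of two nodes at one end (D_4), and {alpha_2, alpha_3, alpha_4, alpha_6, alpha_8, alpha_9} form a chain of 4 nodes with a fork of two nodes at one end (D_6). A semisimple Lie algebra decomposes uniquely as the direct sum of simple ideals, one per connected component of its Dynkin diagram, so g ≅ D_4 ⊕ D_6 (dimension 28 + 66 = 94).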